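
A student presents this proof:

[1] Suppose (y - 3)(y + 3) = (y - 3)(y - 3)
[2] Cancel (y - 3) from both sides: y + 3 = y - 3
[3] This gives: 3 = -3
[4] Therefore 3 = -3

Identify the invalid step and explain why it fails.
Step 2: Cancel (y - 3) from both sides: y + 3 = y - 3

Step 2 cancels (y - 3) from both sides. This is only valid if (y - 3) ≠ 0, i.e., y ≠ 3. When y = 3, both sides equal zero regardless of the other factors. The correct approach requires considering y = 3 as a separate case.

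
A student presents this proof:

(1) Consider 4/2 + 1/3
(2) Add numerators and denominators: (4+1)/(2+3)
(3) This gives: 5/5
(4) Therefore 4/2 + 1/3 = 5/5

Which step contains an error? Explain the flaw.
Step 2: Add numerators and denominators: (4+1)/(2+3)

Step 2 incorrectly adds fractions by separately adding numerators and denominators. This is wrong. The correct method requires a common denominator: 4/2 + 1/3 = (4×3 + 1×2)/(2×3) = 14/6 = 7/3. The method used gives 5/5, which is different.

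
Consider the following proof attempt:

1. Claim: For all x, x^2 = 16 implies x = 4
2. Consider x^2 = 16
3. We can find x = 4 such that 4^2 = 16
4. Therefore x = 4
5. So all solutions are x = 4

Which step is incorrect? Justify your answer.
Step 4: Therefore x = 4

Step 4 incorrectly concludes that x = 4 is the only solution. The proof shows that x = 4 is A solution (existence), but does not show it is the ONLY solution (uniqueness). In fact, x = -4 is also a solution since (-4)^2 = 16. Finding one solution doesn't prove there are no others.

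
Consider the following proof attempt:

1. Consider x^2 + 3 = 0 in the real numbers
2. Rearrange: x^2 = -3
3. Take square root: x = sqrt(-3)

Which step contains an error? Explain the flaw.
Step 3: Take square root: x = sqrt(-3)

Step 3 takes the square root of -3, which is negative. In the real number system, the square root of a negative number is undefined. The equation x^2 + 3 = 0 has no real solutions. Square roots of negative numbers only exist in the complex numbers.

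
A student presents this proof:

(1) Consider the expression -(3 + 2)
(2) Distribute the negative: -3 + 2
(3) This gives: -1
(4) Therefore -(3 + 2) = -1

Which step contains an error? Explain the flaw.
Step 2: Distribute the negative: -3 + 2

Step 2 incorrectly distributes the negative sign. The correct distribution is -(3 + 2) = -3 - 2 = -5. The negative must be applied to both terms, not just the first. The error treats -(3 + 2) as -3 + 2, which equals -1 instead of -5.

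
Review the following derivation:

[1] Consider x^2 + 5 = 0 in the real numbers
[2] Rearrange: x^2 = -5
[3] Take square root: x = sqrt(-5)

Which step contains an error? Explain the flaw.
Step 3: Take square root: x = sqrt(-5)

Step 3 takes the square root of -5, which is negative. In the real number system, the square root of a negative number is undefined. The equation x^2 + 5 = 0 has no real solutions. Square roots of negative numbers only exist in the complex numbers.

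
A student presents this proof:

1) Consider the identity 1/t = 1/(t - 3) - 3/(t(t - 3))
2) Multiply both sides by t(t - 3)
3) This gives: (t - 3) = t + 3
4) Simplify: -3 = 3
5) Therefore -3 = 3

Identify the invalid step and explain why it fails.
Step 3: This gives: (t - 3) = t + 3

Step 3 makes a sign error when clearing denominators. Multiplying -3/(t(t - 3)) by t(t - 3) gives -3, not +3. The correct result is (t - 3) = t - 3, which is trivially true, not (t - 3) = t + 3. (Step 1 is a valid identity: 1/(t - 3) - 3/(t(t - 3)) = (t - 3)/(t(t - 3)) = 1/t.)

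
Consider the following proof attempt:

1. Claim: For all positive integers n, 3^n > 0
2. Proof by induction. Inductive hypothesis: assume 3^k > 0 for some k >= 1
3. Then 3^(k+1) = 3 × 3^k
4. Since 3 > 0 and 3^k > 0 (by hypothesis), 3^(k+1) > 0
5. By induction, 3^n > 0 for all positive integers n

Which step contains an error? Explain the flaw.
Step 5: By induction, 3^n > 0 for all positive integers n

Step 5 concludes the proof by induction, but no base case was ever established. A valid induction proof requires: (1) a base case proving 3^1 > 0, and (2) an inductive step showing IF 3^k > 0 THEN 3^(k+1) > 0. Steps 2-4 correctly establish the inductive step, but without the base case the conclusion in step 5 does not follow.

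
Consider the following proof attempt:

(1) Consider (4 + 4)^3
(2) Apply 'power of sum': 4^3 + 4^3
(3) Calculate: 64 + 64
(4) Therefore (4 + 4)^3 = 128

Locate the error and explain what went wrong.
Step 2: Apply 'power of sum': 4^3 + 4^3

Step 2 incorrectly applies a non-existent rule '(a+b)^n = a^n + b^n'. This is false in general. The correct expansion uses the binomial theorem. The actual value is (4 + 4)^3 = 8^3 = 512, not 128.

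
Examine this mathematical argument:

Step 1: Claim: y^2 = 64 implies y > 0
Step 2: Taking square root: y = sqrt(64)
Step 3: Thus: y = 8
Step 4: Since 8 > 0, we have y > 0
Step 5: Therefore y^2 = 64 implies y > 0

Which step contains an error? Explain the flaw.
Step 2: Taking square root: y = sqrt(64)

Step 2 takes the square root and assumes the positive root only. The equation y^2 = 64 actually has two solutions: y = 8 and y = -8. The proof silently assumes y > 0 without justification, then uses this assumption to conclude y > 0, which is circular. The counterexample y = -8 shows the claim is false.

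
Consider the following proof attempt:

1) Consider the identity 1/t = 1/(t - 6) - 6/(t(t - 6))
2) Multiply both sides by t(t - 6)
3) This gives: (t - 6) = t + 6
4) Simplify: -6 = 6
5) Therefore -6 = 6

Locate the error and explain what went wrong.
Step 3: This gives: (t - 6) = t + 6

Step 3 makes a sign error when clearing denominators. Multiplying -6/(t(t - 6)) by t(t - 6) gives -6, not +6. The correct result is (t - 6) = t - 6, which is trivially true, not (t - 6) = t + 6. (Step 1 is a valid identity: 1/(t - 6) - 6/(t(t - 6)) = (t - 6)/(t(t - 6)) = 1/t.)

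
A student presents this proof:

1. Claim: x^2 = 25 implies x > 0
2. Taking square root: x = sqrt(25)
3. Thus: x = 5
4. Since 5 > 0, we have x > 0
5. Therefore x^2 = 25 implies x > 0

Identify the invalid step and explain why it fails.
Step 2: Taking square root: x = sqrt(25)

Step 2 takes the square root and assumes the positive root only. The equation x^2 = 25 actually has two solutions: x = 5 and x = -5. The proof silently assumes x > 0 without justification, then uses this assumption to conclude x > 0, which is circular. The counterexample x = -5 shows the claim is false.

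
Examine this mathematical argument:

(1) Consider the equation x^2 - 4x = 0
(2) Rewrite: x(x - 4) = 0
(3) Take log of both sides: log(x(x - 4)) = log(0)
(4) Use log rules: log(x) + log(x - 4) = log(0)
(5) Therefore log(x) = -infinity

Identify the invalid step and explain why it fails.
Step 3: Take log of both sides: log(x(x - 4)) = log(0)

Step 3 takes the logarithm of both sides, resulting in log(0) on the right side. The logarithm is only defined for positive numbers; log(0) is undefined (approaches negative infinity). This operation is invalid.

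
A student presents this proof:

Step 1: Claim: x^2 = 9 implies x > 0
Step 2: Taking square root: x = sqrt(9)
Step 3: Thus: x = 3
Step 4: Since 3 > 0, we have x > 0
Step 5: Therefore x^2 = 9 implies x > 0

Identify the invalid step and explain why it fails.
Step 2: Taking square root: x = sqrt(9)

Step 2 takes the square root and assumes the positive root only. The equation x^2 = 9 actually has two solutions: x = 3 and x = -3. The proof silently assumes x > 0 without justification, then uses this assumption to conclude x > 0, which is circular. The counterexample x = -3 shows the claim is false.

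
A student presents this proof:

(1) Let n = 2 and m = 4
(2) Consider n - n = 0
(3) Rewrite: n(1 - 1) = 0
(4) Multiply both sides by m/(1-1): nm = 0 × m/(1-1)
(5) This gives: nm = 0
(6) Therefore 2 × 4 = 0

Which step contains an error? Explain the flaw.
Step 4: Multiply both sides by m/(1-1): nm = 0 × m/(1-1)

Step 4 multiplies both sides by m/(1-1). However, 1-1 = 0, so this is multiplication by m/0, which is undefined. We cannot multiply by an undefined expression.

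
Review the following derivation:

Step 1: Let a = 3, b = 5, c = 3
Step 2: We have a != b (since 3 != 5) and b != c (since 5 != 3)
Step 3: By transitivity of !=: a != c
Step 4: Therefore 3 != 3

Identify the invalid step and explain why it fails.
Step 3: By transitivity of !=: a != c

Step 3 incorrectly applies transitivity to the '!=' relation. Transitivity states: if a R b and b R c, then a R c. However, '!=' is not transitive. Counterexample: 3 != 5 and 5 != 3, but 3 = 3 (both equal 3). Transitivity holds for relations like <, <=, =, but not for !=.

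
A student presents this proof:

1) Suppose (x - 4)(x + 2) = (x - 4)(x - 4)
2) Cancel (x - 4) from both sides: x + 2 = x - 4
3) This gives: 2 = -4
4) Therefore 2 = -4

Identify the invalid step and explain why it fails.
Step 2: Cancel (x - 4) from both sides: x + 2 = x - 4

Step 2 cancels (x - 4) from both sides. This is only valid if (x - 4) ≠ 0, i.e., x ≠ 4. When x = 4, both sides equal zero regardless of the other factors. The correct approach requires considering x = 4 as a separate case.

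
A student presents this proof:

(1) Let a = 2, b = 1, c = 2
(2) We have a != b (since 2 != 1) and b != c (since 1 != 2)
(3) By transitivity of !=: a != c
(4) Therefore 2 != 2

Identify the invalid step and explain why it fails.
Step 3: By transitivity of !=: a != c

Step 3 incorrectly applies transitivity to the '!=' relation. Transitivity states: if a R b and b R c, then a R c. However, '!=' is not transitive. Counterexample: 2 != 1 and 1 != 2, but 2 = 2 (both equal 2). Transitivity holds for relations like <, <=, =, but not for !=.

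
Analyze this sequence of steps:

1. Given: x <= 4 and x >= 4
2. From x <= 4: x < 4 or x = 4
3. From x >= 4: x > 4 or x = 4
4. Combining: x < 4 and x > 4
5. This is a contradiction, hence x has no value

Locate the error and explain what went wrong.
Step 4: Combining: x < 4 and x > 4

Step 4 incorrectly combines the conditions. From x <= 4 and x >= 4, the intersection is x = 4. The error treats the 'or' cases as 'and' requirements. The correct conclusion is that x = 4 is the unique solution, not that no solution exists.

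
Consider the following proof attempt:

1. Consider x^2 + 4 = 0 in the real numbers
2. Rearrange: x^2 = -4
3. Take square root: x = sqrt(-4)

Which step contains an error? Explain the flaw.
Step 3: Take square root: x = sqrt(-4)

Step 3 takes the square root of -4, which is negative. In the real number system, the square root of a negative number is undefined. The equation x^2 + 4 = 0 has no real solutions. Square roots of negative numbers only exist in the complex numbers.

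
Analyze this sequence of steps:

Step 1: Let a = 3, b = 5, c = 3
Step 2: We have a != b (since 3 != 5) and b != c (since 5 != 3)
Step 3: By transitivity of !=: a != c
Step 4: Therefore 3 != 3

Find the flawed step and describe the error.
Step 3: By transitivity of !=: a != c

Step 3 incorrectly applies transitivity to the '!=' relation. Transitivity states: if a R b and b R c, then a R c. However, '!=' is not transitive. Counterexample: 3 != 5 and 5 != 3, but 3 = 3 (both equal 3). Transitivity holds for relations like <, <=, =, but not for !=.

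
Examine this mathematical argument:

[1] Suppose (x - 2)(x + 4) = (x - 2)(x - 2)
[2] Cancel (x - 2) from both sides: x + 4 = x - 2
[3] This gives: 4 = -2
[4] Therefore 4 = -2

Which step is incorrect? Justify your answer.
Step 2: Cancel (x - 2) from both sides: x + 4 = x - 2

Step 2 cancels (x - 2) from both sides. This is only valid if (x - 2) ≠ 0, i.e., x ≠ 2. When x = 2, both sides equal zero regardless of the other factors. The correct approach requires considering x = 2 as a separate case.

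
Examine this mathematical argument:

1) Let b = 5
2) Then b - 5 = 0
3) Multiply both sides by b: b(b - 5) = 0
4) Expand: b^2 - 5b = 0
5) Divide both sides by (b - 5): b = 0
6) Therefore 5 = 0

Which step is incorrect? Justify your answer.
Step 5: Divide both sides by (b - 5): b = 0

Step 5 divides both sides by (b - 5). However, since b = 5, we have (b - 5) = 0. Division by zero is undefined, making this step invalid.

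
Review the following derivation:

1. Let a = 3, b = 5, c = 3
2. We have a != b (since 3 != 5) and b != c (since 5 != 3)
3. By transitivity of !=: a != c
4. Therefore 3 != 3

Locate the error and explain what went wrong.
Step 3: By transitivity of !=: a != c

Step 3 incorrectly applies transitivity to the '!=' relation. Transitivity states: if a R b and b R c, then a R c. However, '!=' is not transitive. Counterexample: 3 != 5 and 5 != 3, but 3 = 3 (both equal 3). Transitivity holds for relations like <, <=, =, but not for !=.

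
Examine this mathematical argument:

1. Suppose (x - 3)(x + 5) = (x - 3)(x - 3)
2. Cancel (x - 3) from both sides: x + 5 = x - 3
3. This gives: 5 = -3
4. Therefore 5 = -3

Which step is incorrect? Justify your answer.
Step 2: Cancel (x - 3) from both sides: x + 5 = x - 3

Step 2 cancels (x - 3) from both sides. This is only valid if (x - 3) ≠ 0, i.e., x ≠ 3. When x = 3, both sides equal zero regardless of the other factors. The correct approach requires considering x = 3 as a separate case.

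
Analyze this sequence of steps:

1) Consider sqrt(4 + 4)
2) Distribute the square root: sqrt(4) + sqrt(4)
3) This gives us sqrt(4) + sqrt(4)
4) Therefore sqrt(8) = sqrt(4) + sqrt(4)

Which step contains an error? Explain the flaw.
Step 2: Distribute the square root: sqrt(4) + sqrt(4)

Step 2 incorrectly 'distributes' the square root over addition. The square root function does not distribute: sqrt(a + b) ≠ sqrt(a) + sqrt(b). In fact, sqrt(4 + 4) = sqrt(8) ≈ 2.8284, while sqrt(4) + sqrt(4) ≈ 4.0000.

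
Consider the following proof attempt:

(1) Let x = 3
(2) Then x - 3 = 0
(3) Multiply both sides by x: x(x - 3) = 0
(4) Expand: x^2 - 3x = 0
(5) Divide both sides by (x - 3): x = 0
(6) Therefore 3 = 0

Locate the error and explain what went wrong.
Step 5: Divide both sides by (x - 3): x = 0

Step 5 divides both sides by (x - 3). However, since x = 3, we have (x - 3) = 0. Division by zero is undefined, making this step invalid.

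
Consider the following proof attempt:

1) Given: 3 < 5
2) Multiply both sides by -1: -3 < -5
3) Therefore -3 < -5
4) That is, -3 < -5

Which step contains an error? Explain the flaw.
Step 2: Multiply both sides by -1: -3 < -5

Step 2 multiplies both sides by -1 but fails to reverse the inequality sign. When multiplying (or dividing) an inequality by a negative number, the direction must be reversed. Since 3 < 5, we should get -3 > -5, i.e., -3 > -5.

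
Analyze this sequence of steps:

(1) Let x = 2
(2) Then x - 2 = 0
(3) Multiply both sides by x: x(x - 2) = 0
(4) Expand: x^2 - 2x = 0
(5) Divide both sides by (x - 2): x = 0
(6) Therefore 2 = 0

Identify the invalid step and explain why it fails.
Step 5: Divide both sides by (x - 2): x = 0

Step 5 divides both sides by (x - 2). However, since x = 2, we have (x - 2) = 0. Division by zero is undefined, making this step invalid.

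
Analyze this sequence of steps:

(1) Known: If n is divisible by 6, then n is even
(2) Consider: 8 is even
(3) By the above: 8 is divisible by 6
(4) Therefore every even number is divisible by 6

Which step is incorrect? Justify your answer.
Step 3: By the above: 8 is divisible by 6

Step 3 commits the fallacy of affirming the consequent. The known fact 'divisible by 6 → even' does NOT imply 'even → divisible by 6'. That would be the converse, which is false. For example, 8 is even but 8 ÷ 6 = 1.33, which is not an integer.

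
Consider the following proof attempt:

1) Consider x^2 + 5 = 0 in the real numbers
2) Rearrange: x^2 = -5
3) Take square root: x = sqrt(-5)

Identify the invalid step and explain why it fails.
Step 3: Take square root: x = sqrt(-5)

Step 3 takes the square root of -5, which is negative. In the real number system, the square root of a negative number is undefined. The equation x^2 + 5 = 0 has no real solutions. Square roots of negative numbers only exist in the complex numbers.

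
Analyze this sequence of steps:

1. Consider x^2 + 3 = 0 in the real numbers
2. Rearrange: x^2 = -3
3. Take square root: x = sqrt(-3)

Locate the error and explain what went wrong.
Step 3: Take square root: x = sqrt(-3)

Step 3 takes the square root of -3, which is negative. In the real number system, the square root of a negative number is undefined. The equation x^2 + 3 = 0 has no real solutions. Square roots of negative numbers only exist in the complex numbers.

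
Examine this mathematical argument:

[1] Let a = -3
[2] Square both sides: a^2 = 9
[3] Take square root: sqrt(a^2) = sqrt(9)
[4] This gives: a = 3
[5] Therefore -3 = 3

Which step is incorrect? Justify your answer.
Step 4: This gives: a = 3

Step 4 incorrectly states that sqrt(a^2) = a. The correct identity is sqrt(a^2) = |a|. Since a = -3 < 0, we have sqrt(a^2) = |-3| = 3, not a = -3.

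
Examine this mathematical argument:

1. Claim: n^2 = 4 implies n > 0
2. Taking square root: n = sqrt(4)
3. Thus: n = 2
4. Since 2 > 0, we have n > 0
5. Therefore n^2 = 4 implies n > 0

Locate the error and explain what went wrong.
Step 2: Taking square root: n = sqrt(4)

Step 2 takes the square root and assumes the positive root only. The equation n^2 = 4 actually has two solutions: n = 2 and n = -2. The proof silently assumes n > 0 without justification, then uses this assumption to conclude n > 0, which is circular. The counterexample n = -2 shows the claim is false.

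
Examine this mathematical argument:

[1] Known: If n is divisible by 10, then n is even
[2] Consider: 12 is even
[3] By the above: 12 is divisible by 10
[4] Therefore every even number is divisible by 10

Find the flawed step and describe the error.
Step 3: By the above: 12 is divisible by 10

Step 3 commits the fallacy of affirming the consequent. The known fact 'divisible by 10 → even' does NOT imply 'even → divisible by 10'. That would be the converse, which is false. For example, 12 is even but 12 ÷ 10 = 1.20, which is not an integer.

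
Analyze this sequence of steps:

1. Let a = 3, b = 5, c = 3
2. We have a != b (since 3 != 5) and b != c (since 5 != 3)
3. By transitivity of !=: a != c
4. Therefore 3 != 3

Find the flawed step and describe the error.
Step 3: By transitivity of !=: a != c

Step 3 incorrectly applies transitivity to the '!=' relation. Transitivity states: if a R b and b R c, then a R c. However, '!=' is not transitive. Counterexample: 3 != 5 and 5 != 3, but 3 = 3 (both equal 3). Transitivity holds for relations like <, <=, =, but not for !=.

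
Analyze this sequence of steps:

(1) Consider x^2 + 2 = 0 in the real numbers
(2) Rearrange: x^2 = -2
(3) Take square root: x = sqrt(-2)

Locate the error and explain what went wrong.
Step 3: Take square root: x = sqrt(-2)

Step 3 takes the square root of -2, which is negative. In the real number system, the square root of a negative number is undefined. The equation x^2 + 2 = 0 has no real solutions. Square roots of negative numbers only exist in the complex numbers.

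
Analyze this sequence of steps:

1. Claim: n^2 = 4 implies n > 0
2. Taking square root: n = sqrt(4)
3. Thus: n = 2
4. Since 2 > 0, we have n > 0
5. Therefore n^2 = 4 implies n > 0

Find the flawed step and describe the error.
Step 2: Taking square root: n = sqrt(4)

Step 2 takes the square root and assumes the positive root only. The equation n^2 = 4 actually has two solutions: n = 2 and n = -2. The proof silently assumes n > 0 without justification, then uses this assumption to conclude n > 0, which is circular. The counterexample n = -2 shows the claim is false.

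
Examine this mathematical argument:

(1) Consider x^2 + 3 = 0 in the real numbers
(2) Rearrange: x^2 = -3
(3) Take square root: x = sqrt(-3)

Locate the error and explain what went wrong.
Step 3: Take square root: x = sqrt(-3)

Step 3 takes the square root of -3, which is negative. In the real number system, the square root of a negative number is undefined. The equation x^2 + 3 = 0 has no real solutions. Square roots of negative numbers only exist in the complex numbers.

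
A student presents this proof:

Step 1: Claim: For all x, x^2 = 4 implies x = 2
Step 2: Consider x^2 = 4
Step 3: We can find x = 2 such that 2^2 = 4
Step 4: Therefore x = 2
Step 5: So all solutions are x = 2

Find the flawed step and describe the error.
Step 4: Therefore x = 2

Step 4 incorrectly concludes that x = 2 is the only solution. The proof shows that x = 2 is A solution (existence), but does not show it is the ONLY solution (uniqueness). In fact, x = -2 is also a solution since (-2)^2 = 4. Finding one solution doesn't prove there are no others.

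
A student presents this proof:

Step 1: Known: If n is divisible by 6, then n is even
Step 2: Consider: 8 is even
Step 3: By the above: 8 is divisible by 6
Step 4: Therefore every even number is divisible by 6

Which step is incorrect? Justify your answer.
Step 3: By the above: 8 is divisible by 6

Step 3 commits the fallacy of affirming the consequent. The known fact 'divisible by 6 → even' does NOT imply 'even → divisible by 6'. That would be the converse, which is false. For example, 8 is even but 8 ÷ 6 = 1.33, which is not an integer.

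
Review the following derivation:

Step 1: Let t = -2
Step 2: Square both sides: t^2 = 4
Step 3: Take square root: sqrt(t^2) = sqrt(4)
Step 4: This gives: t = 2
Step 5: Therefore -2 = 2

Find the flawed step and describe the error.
Step 4: This gives: t = 2

Step 4 incorrectly states that sqrt(t^2) = t. The correct identity is sqrt(t^2) = |t|. Since t = -2 < 0, we have sqrt(t^2) = |-2| = 2, not t = -2.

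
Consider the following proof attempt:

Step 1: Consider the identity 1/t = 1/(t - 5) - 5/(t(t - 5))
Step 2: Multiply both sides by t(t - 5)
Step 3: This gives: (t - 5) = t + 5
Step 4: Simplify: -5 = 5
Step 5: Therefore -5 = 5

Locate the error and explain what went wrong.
Step 3: This gives: (t - 5) = t + 5

Step 3 makes a sign error when clearing denominators. Multiplying -5/(t(t - 5)) by t(t - 5) gives -5, not +5. The correct result is (t - 5) = t - 5, which is trivially true, not (t - 5) = t + 5. (Step 1 is a valid identity: 1/(t - 5) - 5/(t(t - 5)) = (t - 5)/(t(t - 5)) = 1/t.)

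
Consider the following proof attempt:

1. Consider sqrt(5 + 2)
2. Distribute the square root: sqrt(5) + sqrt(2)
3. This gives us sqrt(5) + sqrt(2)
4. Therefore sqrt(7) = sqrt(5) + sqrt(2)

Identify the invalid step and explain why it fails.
Step 2: Distribute the square root: sqrt(5) + sqrt(2)

Step 2 incorrectly 'distributes' the square root over addition. The square root function does not distribute: sqrt(a + b) ≠ sqrt(a) + sqrt(b). In fact, sqrt(5 + 2) = sqrt(7) ≈ 2.6458, while sqrt(5) + sqrt(2) ≈ 3.6503.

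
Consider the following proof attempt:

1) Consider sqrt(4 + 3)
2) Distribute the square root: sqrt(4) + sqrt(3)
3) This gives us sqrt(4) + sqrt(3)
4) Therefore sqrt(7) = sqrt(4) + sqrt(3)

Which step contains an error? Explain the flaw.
Step 2: Distribute the square root: sqrt(4) + sqrt(3)

Step 2 incorrectly 'distributes' the square root over addition. The square root function does not distribute: sqrt(a + b) ≠ sqrt(a) + sqrt(b). In fact, sqrt(4 + 3) = sqrt(7) ≈ 2.6458, while sqrt(4) + sqrt(3) ≈ 3.7321.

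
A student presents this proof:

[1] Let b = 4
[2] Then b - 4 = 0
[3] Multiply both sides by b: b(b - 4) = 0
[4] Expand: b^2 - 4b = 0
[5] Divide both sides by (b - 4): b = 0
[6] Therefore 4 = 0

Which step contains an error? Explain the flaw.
Step 5: Divide both sides by (b - 4): b = 0

Step 5 divides both sides by (b - 4). However, since b = 4, we have (b - 4) = 0. Division by zero is undefined, making this step invalid.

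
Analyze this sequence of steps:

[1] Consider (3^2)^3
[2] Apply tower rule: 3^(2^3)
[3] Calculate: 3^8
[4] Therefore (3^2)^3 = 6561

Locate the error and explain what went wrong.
Step 2: Apply tower rule: 3^(2^3)

Step 2 incorrectly states that (a^b)^c = a^(b^c). The correct rule is (a^b)^c = a^(b×c). The actual value is (3^2)^3 = 3^6 = 729, not 3^8 = 6561.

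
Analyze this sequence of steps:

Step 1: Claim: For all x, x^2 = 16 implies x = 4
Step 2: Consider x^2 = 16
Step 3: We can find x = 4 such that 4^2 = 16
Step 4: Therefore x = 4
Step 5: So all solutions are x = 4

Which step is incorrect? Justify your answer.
Step 4: Therefore x = 4

Step 4 incorrectly concludes that x = 4 is the only solution. The proof shows that x = 4 is A solution (existence), but does not show it is the ONLY solution (uniqueness). In fact, x = -4 is also a solution since (-4)^2 = 16. Finding one solution doesn't prove there are no others.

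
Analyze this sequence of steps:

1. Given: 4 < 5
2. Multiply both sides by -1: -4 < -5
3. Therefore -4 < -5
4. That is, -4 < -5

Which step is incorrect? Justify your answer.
Step 2: Multiply both sides by -1: -4 < -5

Step 2 multiplies both sides by -1 but fails to reverse the inequality sign. When multiplying (or dividing) an inequality by a negative number, the direction must be reversed. Since 4 < 5, we should get -4 > -5, i.e., -4 > -5.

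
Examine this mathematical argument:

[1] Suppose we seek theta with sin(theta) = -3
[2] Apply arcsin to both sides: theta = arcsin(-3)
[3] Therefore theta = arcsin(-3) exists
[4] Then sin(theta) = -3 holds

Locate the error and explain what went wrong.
Step 2: Apply arcsin to both sides: theta = arcsin(-3)

Step 2 applies arcsin to -3. However, arcsin(x) is only defined for x in [-1, 1] because sin(theta) can only produce values in that range. Since |-3| > 1, arcsin(-3) is undefined. There is no angle whose sine equals -3.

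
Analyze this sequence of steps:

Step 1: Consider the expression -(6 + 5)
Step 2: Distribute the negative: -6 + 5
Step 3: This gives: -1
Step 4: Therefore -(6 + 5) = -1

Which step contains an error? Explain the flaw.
Step 2: Distribute the negative: -6 + 5

Step 2 incorrectly distributes the negative sign. The correct distribution is -(6 + 5) = -6 - 5 = -11. The negative must be applied to both terms, not just the first. The error treats -(6 + 5) as -6 + 5, which equals -1 instead of -11.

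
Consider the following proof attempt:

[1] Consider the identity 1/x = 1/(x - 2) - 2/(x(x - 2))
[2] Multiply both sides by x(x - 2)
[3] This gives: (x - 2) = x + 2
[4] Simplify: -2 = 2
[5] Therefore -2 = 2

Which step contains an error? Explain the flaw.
Step 3: This gives: (x - 2) = x + 2

Step 3 makes a sign error when clearing denominators. Multiplying -2/(x(x - 2)) by x(x - 2) gives -2, not +2. The correct result is (x - 2) = x - 2, which is trivially true, not (x - 2) = x + 2. (Step 1 is a valid identity: 1/(x - 2) - 2/(x(x - 2)) = (x - 2)/(x(x - 2)) = 1/x.)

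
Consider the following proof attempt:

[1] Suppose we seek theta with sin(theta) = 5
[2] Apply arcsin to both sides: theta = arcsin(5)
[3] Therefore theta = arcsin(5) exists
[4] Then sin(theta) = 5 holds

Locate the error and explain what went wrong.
Step 2: Apply arcsin to both sides: theta = arcsin(5)

Step 2 applies arcsin to 5. However, arcsin(x) is only defined for x in [-1, 1] because sin(theta) can only produce values in that range. Since |5| > 1, arcsin(5) is undefined. There is no angle whose sine equals 5.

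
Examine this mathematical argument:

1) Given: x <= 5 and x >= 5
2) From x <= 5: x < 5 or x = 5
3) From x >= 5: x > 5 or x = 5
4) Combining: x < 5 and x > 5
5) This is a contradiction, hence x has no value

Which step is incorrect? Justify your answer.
Step 4: Combining: x < 5 and x > 5

Step 4 incorrectly combines the conditions. From x <= 5 and x >= 5, the intersection is x = 5. The error treats the 'or' cases as 'and' requirements. The correct conclusion is that x = 5 is the unique solution, not that no solution exists.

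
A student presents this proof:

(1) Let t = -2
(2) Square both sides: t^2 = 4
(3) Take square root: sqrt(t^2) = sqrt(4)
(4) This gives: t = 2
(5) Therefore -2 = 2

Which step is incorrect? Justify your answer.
Step 4: This gives: t = 2

Step 4 incorrectly states that sqrt(t^2) = t. The correct identity is sqrt(t^2) = |t|. Since t = -2 < 0, we have sqrt(t^2) = |-2| = 2, not t = -2.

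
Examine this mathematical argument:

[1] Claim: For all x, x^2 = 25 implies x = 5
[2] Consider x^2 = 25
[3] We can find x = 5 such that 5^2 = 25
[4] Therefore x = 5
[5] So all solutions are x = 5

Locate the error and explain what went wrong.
Step 4: Therefore x = 5

Step 4 incorrectly concludes that x = 5 is the only solution. The proof shows that x = 5 is A solution (existence), but does not show it is the ONLY solution (uniqueness). In fact, x = -5 is also a solution since (-5)^2 = 25. Finding one solution doesn't prove there are no others.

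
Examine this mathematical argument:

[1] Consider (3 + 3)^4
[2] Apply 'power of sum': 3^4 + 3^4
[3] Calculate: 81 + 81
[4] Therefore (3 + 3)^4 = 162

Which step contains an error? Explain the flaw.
Step 2: Apply 'power of sum': 3^4 + 3^4

Step 2 incorrectly applies a non-existent rule '(a+b)^n = a^n + b^n'. This is false in general. The correct expansion uses the binomial theorem. The actual value is (3 + 3)^4 = 6^4 = 1296, not 162.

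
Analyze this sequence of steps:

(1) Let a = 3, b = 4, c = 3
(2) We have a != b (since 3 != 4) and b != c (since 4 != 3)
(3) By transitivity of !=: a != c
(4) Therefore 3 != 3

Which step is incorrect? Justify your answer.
Step 3: By transitivity of !=: a != c

Step 3 incorrectly applies transitivity to the '!=' relation. Transitivity states: if a R b and b R c, then a R c. However, '!=' is not transitive. Counterexample: 3 != 4 and 4 != 3, but 3 = 3 (both equal 3). Transitivity holds for relations like <, <=, =, but not for !=.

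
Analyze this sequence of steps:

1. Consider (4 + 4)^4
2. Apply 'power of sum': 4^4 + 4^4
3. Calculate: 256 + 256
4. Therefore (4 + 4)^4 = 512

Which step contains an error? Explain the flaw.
Step 2: Apply 'power of sum': 4^4 + 4^4

Step 2 incorrectly applies a non-existent rule '(a+b)^n = a^n + b^n'. This is false in general. The correct expansion uses the binomial theorem. The actual value is (4 + 4)^4 = 8^4 = 4096, not 512.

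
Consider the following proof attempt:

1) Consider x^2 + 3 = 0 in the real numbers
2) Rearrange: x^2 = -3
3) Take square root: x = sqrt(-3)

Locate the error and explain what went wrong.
Step 3: Take square root: x = sqrt(-3)

Step 3 takes the square root of -3, which is negative. In the real number system, the square root of a negative number is undefined. The equation x^2 + 3 = 0 has no real solutions. Square roots of negative numbers only exist in the complex numbers.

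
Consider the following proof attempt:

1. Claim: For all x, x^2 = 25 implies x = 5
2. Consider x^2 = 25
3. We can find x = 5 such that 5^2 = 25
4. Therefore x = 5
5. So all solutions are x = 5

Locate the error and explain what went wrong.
Step 4: Therefore x = 5

Step 4 incorrectly concludes that x = 5 is the only solution. The proof shows that x = 5 is A solution (existence), but does not show it is the ONLY solution (uniqueness). In fact, x = -5 is also a solution since (-5)^2 = 25. Finding one solution doesn't prove there are no others.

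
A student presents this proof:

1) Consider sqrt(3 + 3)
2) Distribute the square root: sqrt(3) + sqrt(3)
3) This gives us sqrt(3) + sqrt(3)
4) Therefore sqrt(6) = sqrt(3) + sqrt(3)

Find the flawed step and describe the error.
Step 2: Distribute the square root: sqrt(3) + sqrt(3)

Step 2 incorrectly 'distributes' the square root over addition. The square root function does not distribute: sqrt(a + b) ≠ sqrt(a) + sqrt(b). In fact, sqrt(3 + 3) = sqrt(6) ≈ 2.4495, while sqrt(3) + sqrt(3) ≈ 3.4641.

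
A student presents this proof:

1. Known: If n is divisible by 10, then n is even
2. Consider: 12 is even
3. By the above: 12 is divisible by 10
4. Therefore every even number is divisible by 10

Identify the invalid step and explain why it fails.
Step 3: By the above: 12 is divisible by 10

Step 3 commits the fallacy of affirming the consequent. The known fact 'divisible by 10 → even' does NOT imply 'even → divisible by 10'. That would be the converse, which is false. For example, 12 is even but 12 ÷ 10 = 1.20, which is not an integer.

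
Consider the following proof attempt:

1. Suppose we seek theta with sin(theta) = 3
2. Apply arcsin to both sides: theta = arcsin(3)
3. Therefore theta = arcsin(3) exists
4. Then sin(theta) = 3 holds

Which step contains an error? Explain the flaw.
Step 2: Apply arcsin to both sides: theta = arcsin(3)

Step 2 applies arcsin to 3. However, arcsin(x) is only defined for x in [-1, 1] because sin(theta) can only produce values in that range. Since |3| > 1, arcsin(3) is undefined. There is no angle whose sine equals 3.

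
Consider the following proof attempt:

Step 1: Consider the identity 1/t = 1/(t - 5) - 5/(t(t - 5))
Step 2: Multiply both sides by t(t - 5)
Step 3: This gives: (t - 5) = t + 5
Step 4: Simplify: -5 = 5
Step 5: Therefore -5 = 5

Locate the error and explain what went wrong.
Step 3: This gives: (t - 5) = t + 5

Step 3 makes a sign error when clearing denominators. Multiplying -5/(t(t - 5)) by t(t - 5) gives -5, not +5. The correct result is (t - 5) = t - 5, which is trivially true, not (t - 5) = t + 5. (Step 1 is a valid identity: 1/(t - 5) - 5/(t(t - 5)) = (t - 5)/(t(t - 5)) = 1/t.)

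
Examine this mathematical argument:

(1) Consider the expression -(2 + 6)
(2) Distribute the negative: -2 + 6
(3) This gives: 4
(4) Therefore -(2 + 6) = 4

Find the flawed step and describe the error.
Step 2: Distribute the negative: -2 + 6

Step 2 incorrectly distributes the negative sign. The correct distribution is -(2 + 6) = -2 - 6 = -8. The negative must be applied to both terms, not just the first. The error treats -(2 + 6) as -2 + 6, which equals 4 instead of -8.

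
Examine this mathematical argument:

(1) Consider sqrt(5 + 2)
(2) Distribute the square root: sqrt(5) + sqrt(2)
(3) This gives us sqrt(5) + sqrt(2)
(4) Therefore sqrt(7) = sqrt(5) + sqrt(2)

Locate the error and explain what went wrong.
Step 2: Distribute the square root: sqrt(5) + sqrt(2)

Step 2 incorrectly 'distributes' the square root over addition. The square root function does not distribute: sqrt(a + b) ≠ sqrt(a) + sqrt(b). In fact, sqrt(5 + 2) = sqrt(7) ≈ 2.6458, while sqrt(5) + sqrt(2) ≈ 3.6503.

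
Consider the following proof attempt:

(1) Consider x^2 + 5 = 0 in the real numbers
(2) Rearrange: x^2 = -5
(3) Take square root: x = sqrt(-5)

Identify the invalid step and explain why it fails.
Step 3: Take square root: x = sqrt(-5)

Step 3 takes the square root of -5, which is negative. In the real number system, the square root of a negative number is undefined. The equation x^2 + 5 = 0 has no real solutions. Square roots of negative numbers only exist in the complex numbers.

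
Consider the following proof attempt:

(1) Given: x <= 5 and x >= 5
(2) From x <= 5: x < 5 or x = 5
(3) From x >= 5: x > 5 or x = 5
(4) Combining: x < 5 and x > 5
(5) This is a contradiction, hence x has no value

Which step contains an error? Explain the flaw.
Step 4: Combining: x < 5 and x > 5

Step 4 incorrectly combines the conditions. From x <= 5 and x >= 5, the intersection is x = 5. The error treats the 'or' cases as 'and' requirements. The correct conclusion is that x = 5 is the unique solution, not that no solution exists.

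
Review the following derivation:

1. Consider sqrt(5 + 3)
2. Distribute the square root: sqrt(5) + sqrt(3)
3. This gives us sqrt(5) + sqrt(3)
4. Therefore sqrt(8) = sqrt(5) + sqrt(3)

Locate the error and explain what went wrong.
Step 2: Distribute the square root: sqrt(5) + sqrt(3)

Step 2 incorrectly 'distributes' the square root over addition. The square root function does not distribute: sqrt(a + b) ≠ sqrt(a) + sqrt(b). In fact, sqrt(5 + 3) = sqrt(8) ≈ 2.8284, while sqrt(5) + sqrt(3) ≈ 3.9681.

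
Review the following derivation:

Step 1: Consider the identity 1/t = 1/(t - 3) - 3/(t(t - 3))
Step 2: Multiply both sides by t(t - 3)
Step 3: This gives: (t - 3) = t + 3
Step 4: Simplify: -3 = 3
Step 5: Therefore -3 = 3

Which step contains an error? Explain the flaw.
Step 3: This gives: (t - 3) = t + 3

Step 3 makes a sign error when clearing denominators. Multiplying -3/(t(t - 3)) by t(t - 3) gives -3, not +3. The correct result is (t - 3) = t - 3, which is trivially true, not (t - 3) = t + 3. (Step 1 is a valid identity: 1/(t - 3) - 3/(t(t - 3)) = (t - 3)/(t(t - 3)) = 1/t.)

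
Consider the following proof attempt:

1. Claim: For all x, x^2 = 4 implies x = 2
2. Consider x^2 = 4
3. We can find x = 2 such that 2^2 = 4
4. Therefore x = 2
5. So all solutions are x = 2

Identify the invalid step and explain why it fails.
Step 4: Therefore x = 2

Step 4 incorrectly concludes that x = 2 is the only solution. The proof shows that x = 2 is A solution (existence), but does not show it is the ONLY solution (uniqueness). In fact, x = -2 is also a solution since (-2)^2 = 4. Finding one solution doesn't prove there are no others.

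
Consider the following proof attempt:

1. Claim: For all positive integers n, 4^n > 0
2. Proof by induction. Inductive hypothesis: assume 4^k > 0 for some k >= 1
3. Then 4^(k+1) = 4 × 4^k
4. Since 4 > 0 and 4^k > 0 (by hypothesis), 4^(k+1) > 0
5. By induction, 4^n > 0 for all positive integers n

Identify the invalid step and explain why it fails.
Step 5: By induction, 4^n > 0 for all positive integers n

Step 5 concludes the proof by induction, but no base case was ever established. A valid induction proof requires: (1) a base case proving 4^1 > 0, and (2) an inductive step showing IF 4^k > 0 THEN 4^(k+1) > 0. Steps 2-4 correctly establish the inductive step, but without the base case the conclusion in step 5 does not follow.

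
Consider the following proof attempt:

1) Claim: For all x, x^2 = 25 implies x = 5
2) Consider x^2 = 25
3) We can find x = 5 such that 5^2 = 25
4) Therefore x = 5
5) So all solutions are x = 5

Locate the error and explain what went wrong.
Step 4: Therefore x = 5

Step 4 incorrectly concludes that x = 5 is the only solution. The proof shows that x = 5 is A solution (existence), but does not show it is the ONLY solution (uniqueness). In fact, x = -5 is also a solution since (-5)^2 = 25. Finding one solution doesn't prove there are no others.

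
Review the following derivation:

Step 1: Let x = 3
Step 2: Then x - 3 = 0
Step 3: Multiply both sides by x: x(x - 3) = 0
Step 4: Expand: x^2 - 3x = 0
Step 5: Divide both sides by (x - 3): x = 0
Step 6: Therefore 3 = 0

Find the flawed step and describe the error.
Step 5: Divide both sides by (x - 3): x = 0

Step 5 divides both sides by (x - 3). However, since x = 3, we have (x - 3) = 0. Division by zero is undefined, making this step invalid.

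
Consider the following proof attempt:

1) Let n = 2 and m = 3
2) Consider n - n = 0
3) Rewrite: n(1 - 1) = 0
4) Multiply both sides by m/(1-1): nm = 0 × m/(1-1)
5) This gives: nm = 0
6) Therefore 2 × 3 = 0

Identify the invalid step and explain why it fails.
Step 4: Multiply both sides by m/(1-1): nm = 0 × m/(1-1)

Step 4 multiplies both sides by m/(1-1). However, 1-1 = 0, so this is multiplication by m/0, which is undefined. We cannot multiply by an undefined expression.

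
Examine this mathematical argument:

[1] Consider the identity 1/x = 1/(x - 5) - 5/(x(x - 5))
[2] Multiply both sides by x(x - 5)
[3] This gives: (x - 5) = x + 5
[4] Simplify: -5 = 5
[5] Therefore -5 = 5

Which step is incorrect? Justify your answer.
Step 3: This gives: (x - 5) = x + 5

Step 3 makes a sign error when clearing denominators. Multiplying -5/(x(x - 5)) by x(x - 5) gives -5, not +5. The correct result is (x - 5) = x - 5, which is trivially true, not (x - 5) = x + 5. (Step 1 is a valid identity: 1/(x - 5) - 5/(x(x - 5)) = (x - 5)/(x(x - 5)) = 1/x.)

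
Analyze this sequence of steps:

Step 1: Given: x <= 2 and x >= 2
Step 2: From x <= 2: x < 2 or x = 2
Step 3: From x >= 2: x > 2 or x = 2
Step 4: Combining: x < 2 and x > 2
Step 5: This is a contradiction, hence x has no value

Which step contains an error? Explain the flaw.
Step 4: Combining: x < 2 and x > 2

Step 4 incorrectly combines the conditions. From x <= 2 and x >= 2, the intersection is x = 2. The error treats the 'or' cases as 'and' requirements. The correct conclusion is that x = 2 is the unique solution, not that no solution exists.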